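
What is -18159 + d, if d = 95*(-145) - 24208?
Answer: -56142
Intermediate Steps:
d = -37983 (d = -13775 - 24208 = -37983)
-18159 + d = -18159 - 37983 = -56142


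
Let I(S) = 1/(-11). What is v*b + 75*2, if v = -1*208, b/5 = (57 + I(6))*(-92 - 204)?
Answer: 192709490/11 ≈ 1.7519e+7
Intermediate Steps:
I(S) = -1/11
b = -926480/11 (b = 5*((57 - 1/11)*(-92 - 204)) = 5*((626/11)*(-296)) = 5*(-185296/11) = -926480/11 ≈ -84226.)
v = -208
v*b + 75*2 = -208*(-926480/11) + 75*2 = 192707840/11 + 150 = 192709490/11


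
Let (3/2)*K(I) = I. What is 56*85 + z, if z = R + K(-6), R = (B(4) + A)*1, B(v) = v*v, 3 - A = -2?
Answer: 4777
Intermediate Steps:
A = 5 (A = 3 - 1*(-2) = 3 + 2 = 5)
K(I) = 2*I/3
B(v) = v²
R = 21 (R = (4² + 5)*1 = (16 + 5)*1 = 21*1 = 21)
z = 17 (z = 21 + (⅔)*(-6) = 21 - 4 = 17)
56*85 + z = 56*85 + 17 = 4760 + 17 = 4777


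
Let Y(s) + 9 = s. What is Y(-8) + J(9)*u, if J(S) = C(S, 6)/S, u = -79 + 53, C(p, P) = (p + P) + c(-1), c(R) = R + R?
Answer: -491/9 ≈ -54.556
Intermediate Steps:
Y(s) = -9 + s
c(R) = 2*R
C(p, P) = -2 + P + p (C(p, P) = (p + P) + 2*(-1) = (P + p) - 2 = -2 + P + p)
u = -26
J(S) = (4 + S)/S (J(S) = (-2 + 6 + S)/S = (4 + S)/S)
Y(-8) + J(9)*u = (-9 - 8) + ((4 + 9)/9)*(-26) = -17 + ((1/9)*13)*(-26) = -17 + (13/9)*(-26) = -17 - 338/9 = -491/9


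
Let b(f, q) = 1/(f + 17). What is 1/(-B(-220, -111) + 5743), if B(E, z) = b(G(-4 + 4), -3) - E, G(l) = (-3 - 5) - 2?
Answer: 7/38660 ≈ 0.00018107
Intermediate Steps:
G(l) = -10 (G(l) = -8 - 2 = -10)
b(f, q) = 1/(17 + f)
B(E, z) = ⅐ - E (B(E, z) = 1/(17 - 10) - E = 1/7 - E = ⅐ - E)
1/(-B(-220, -111) + 5743) = 1/(-(⅐ - 1*(-220)) + 5743) = 1/(-(⅐ + 220) + 5743) = 1/(-1*1541/7 + 5743) = 1/(-1541/7 + 5743) = 1/(38660/7) = 7/38660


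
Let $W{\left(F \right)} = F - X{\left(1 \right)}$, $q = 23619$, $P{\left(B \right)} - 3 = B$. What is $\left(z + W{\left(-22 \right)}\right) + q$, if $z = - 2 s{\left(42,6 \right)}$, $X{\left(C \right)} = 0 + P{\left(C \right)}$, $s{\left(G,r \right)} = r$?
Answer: $23581$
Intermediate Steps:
$P{\left(B \right)} = 3 + B$
$X{\left(C \right)} = 3 + C$ ($X{\left(C \right)} = 0 + \left(3 + C\right) = 3 + C$)
$z = -12$ ($z = \left(-2\right) 6 = -12$)
$W{\left(F \right)} = -4 + F$ ($W{\left(F \right)} = F - \left(3 + 1\right) = F - 4 = -4 + F$)
$\left(z + W{\left(-22 \right)}\right) + q = \left(-12 - 26\right) + 23619 = -38 + 23619 = 23581$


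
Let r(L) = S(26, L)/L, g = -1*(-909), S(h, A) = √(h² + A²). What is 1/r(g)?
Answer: 909*√826957/826957 ≈ 0.99959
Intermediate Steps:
S(h, A) = √(A² + h²)
g = 909
r(L) = √(676 + L²)/L (r(L) = √(L² + 26²)/L = √(L² + 676)/L = √(676 + L²)/L)
1/r(g) = 1/(√(676 + 909²)/909) = 1/(√(676 + 826281)/909) = 1/(√826957/909) = 909*√826957/826957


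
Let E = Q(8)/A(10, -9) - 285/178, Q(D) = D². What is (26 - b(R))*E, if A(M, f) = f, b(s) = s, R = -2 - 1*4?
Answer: -223312/801 ≈ -278.79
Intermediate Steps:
R = -6 (R = -2 - 4 = -6)
E = -13957/1602 (E = 8²/(-9) - 285/178 = 64*(-⅑) - 285*1/178 = -64/9 - 285/178 = -13957/1602 ≈ -8.7122)
(26 - b(R))*E = (26 - 1*(-6))*(-13957/1602) = (26 + 6)*(-13957/1602) = 32*(-13957/1602) = -223312/801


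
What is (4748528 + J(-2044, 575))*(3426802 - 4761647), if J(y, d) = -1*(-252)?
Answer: -6338885239100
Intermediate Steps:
J(y, d) = 252
(4748528 + J(-2044, 575))*(3426802 - 4761647) = (4748528 + 252)*(3426802 - 4761647) = 4748780*(-1334845) = -6338885239100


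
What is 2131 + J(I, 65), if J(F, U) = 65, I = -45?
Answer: 2196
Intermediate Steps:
2131 + J(I, 65) = 2131 + 65 = 2196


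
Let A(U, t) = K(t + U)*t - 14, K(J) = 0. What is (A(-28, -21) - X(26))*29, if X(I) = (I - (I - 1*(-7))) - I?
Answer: 551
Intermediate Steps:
X(I) = -7 - I (X(I) = (I - (I + 7)) - I = (I - (7 + I)) - I = (I + (-7 - I)) - I = -7 - I)
A(U, t) = -14 (A(U, t) = 0*t - 14 = 0 - 14 = -14)
(A(-28, -21) - X(26))*29 = (-14 - (-7 - 1*26))*29 = (-14 - (-7 - 26))*29 = (-14 - 1*(-33))*29 = (-14 + 33)*29 = 19*29 = 551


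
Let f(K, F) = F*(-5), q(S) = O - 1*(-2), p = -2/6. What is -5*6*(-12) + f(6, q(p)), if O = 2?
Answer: 340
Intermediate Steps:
p = -1/3 (p = -2*1/6 = -1/3 ≈ -0.33333)
q(S) = 4 (q(S) = 2 - 1*(-2) = 2 + 2 = 4)
f(K, F) = -5*F
-5*6*(-12) + f(6, q(p)) = -5*6*(-12) - 5*4 = -30*(-12) - 20 = 360 - 20 = 340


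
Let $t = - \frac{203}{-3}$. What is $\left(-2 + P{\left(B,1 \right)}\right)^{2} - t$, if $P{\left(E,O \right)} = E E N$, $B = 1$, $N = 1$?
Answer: $- \frac{200}{3} \approx -66.667$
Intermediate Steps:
$P{\left(E,O \right)} = E^{2}$ ($P{\left(E,O \right)} = E E 1 = E^{2} \cdot 1 = E^{2}$)
$t = \frac{203}{3}$ ($t = \left(-203\right) \left(- \frac{1}{3}\right) = \frac{203}{3} \approx 67.667$)
$\left(-2 + P{\left(B,1 \right)}\right)^{2} - t = \left(-2 + 1^{2}\right)^{2} - \frac{203}{3} = \left(-2 + 1\right)^{2} - \frac{203}{3} = \left(-1\right)^{2} - \frac{203}{3} = 1 - \frac{203}{3} = - \frac{200}{3}$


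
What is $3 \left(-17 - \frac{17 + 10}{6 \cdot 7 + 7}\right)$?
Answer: $- \frac{2580}{49} \approx -52.653$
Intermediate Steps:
$3 \left(-17 - \frac{17 + 10}{6 \cdot 7 + 7}\right) = 3 \left(-17 - \frac{27}{42 + 7}\right) = 3 \left(-17 - \frac{27}{49}\right) = 3 \left(- \frac{860}{49}\right) = - \frac{2580}{49}$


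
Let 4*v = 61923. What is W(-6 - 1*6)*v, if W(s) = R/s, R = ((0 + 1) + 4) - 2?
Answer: -61923/16 ≈ -3870.2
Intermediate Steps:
v = 61923/4 (v = (¼)*61923 = 61923/4 ≈ 15481.)
R = 3 (R = (1 + 4) - 2 = 5 - 2 = 3)
W(s) = 3/s
W(-6 - 1*6)*v = (3/(-6 - 1*6))*(61923/4) = (3/(-6 - 6))*(61923/4) = (3/(-12))*(61923/4) = (3*(-1/12))*(61923/4) = -¼*61923/4 = -61923/16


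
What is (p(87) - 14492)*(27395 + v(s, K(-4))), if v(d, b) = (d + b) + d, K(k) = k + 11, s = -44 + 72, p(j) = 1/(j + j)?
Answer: -34619142503/87 ≈ -3.9792e+8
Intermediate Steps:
p(j) = 1/(2*j)
s = 28
K(k) = 11 + k
v(d, b) = b + 2*d (v(d, b) = (b + d) + d = b + 2*d)
(p(87) - 14492)*(27395 + v(s, K(-4))) = ((½)/87 - 14492)*(27395 + ((11 - 4) + 2*28)) = ((½)*(1/87) - 14492)*(27395 + (7 + 56)) = (1/174 - 14492)*(27395 + 63) = -2521607/174*27458 = -34619142503/87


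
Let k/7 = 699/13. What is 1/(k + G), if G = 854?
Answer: 13/15995 ≈ 0.00081275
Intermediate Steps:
k = 4893/13 (k = 7*(699/13) = 4893/13 ≈ 376.38)
1/(k + G) = 1/(4893/13 + 854) = 1/(15995/13) = 13/15995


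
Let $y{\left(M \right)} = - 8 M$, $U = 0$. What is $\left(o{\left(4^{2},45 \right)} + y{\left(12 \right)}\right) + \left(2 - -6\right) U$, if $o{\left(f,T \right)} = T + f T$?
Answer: $669$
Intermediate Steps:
$o{\left(f,T \right)} = T + T f$
$\left(o{\left(4^{2},45 \right)} + y{\left(12 \right)}\right) + \left(2 - -6\right) U = \left(45 \left(1 + 4^{2}\right) - 96\right) + \left(2 - -6\right) 0 = \left(45 \left(1 + 16\right) - 96\right) + \left(2 + 6\right) 0 = \left(45 \cdot 17 - 96\right) + 8 \cdot 0 = \left(765 - 96\right) + 0 = 669 + 0 = 669$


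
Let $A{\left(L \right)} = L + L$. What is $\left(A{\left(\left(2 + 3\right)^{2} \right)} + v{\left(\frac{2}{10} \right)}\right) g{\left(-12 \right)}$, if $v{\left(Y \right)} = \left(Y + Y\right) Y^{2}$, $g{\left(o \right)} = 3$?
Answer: $\frac{18756}{125} \approx 150.05$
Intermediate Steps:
$v{\left(Y \right)} = 2 Y^{3}$ ($v{\left(Y \right)} = 2 Y Y^{2} = 2 Y^{3}$)
$A{\left(L \right)} = 2 L$
$\left(A{\left(\left(2 + 3\right)^{2} \right)} + v{\left(\frac{2}{10} \right)}\right) g{\left(-12 \right)} = \left(2 \left(2 + 3\right)^{2} + 2 \left(\frac{2}{10}\right)^{3}\right) 3 = \left(2 \cdot 5^{2} + 2 \left(2 \cdot \frac{1}{10}\right)^{3}\right) 3 = \left(2 \cdot 25 + \frac{2}{125}\right) 3 = \left(50 + 2 \cdot \frac{1}{125}\right) 3 = \left(50 + \frac{2}{125}\right) 3 = \frac{6252}{125} \cdot 3 = \frac{18756}{125}$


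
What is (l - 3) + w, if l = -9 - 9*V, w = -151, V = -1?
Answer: -154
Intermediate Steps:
l = 0 (l = -9 - 9*(-1) = -9 + 9 = 0)
(l - 3) + w = (0 - 3) - 151 = -3 - 151 = -154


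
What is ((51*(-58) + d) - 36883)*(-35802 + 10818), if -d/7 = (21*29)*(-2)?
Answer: 782373960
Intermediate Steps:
d = 8526 (d = -7*21*29*(-2) = -4263*(-2) = -7*(-1218) = 8526)
((51*(-58) + d) - 36883)*(-35802 + 10818) = ((51*(-58) + 8526) - 36883)*(-35802 + 10818) = ((-2958 + 8526) - 36883)*(-24984) = (5568 - 36883)*(-24984) = -31315*(-24984) = 782373960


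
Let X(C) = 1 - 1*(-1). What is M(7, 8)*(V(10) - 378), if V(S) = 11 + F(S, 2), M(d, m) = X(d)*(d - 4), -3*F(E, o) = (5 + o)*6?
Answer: -2286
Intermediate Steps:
X(C) = 2 (X(C) = 1 + 1 = 2)
F(E, o) = -10 - 2*o (F(E, o) = -(5 + o)*6/3 = -(30 + 6*o)/3 = -10 - 2*o)
M(d, m) = -8 + 2*d (M(d, m) = 2*(d - 4) = 2*(-4 + d) = -8 + 2*d)
V(S) = -3 (V(S) = 11 + (-10 - 2*2) = 11 + (-10 - 4) = 11 - 14 = -3)
M(7, 8)*(V(10) - 378) = (-8 + 2*7)*(-3 - 378) = (-8 + 14)*(-381) = 6*(-381) = -2286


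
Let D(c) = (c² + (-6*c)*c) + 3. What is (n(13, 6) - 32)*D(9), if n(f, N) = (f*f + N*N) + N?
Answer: -71958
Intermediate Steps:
n(f, N) = N + N² + f² (n(f, N) = (f² + N²) + N = (N² + f²) + N = N + N² + f²)
D(c) = 3 - 5*c² (D(c) = (c² - 6*c²) + 3 = -5*c² + 3 = 3 - 5*c²)
(n(13, 6) - 32)*D(9) = ((6 + 6² + 13²) - 32)*(3 - 5*9²) = ((6 + 36 + 169) - 32)*(3 - 5*81) = (211 - 32)*(3 - 405) = 179*(-402) = -71958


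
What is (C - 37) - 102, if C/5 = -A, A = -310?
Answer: 1411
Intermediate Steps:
C = 1550 (C = 5*(-1*(-310)) = 5*310 = 1550)
(C - 37) - 102 = (1550 - 37) - 102 = 1513 - 102 = 1411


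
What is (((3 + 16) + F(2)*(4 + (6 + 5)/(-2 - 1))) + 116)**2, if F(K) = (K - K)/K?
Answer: 18225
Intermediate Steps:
F(K) = 0 (F(K) = 0/K = 0)
(((3 + 16) + F(2)*(4 + (6 + 5)/(-2 - 1))) + 116)**2 = (((3 + 16) + 0*(4 + (6 + 5)/(-2 - 1))) + 116)**2 = ((19 + 0*(4 + 11/(-3))) + 116)**2 = ((19 + 0*(4 + 11*(-1/3))) + 116)**2 = ((19 + 0*(4 - 11/3)) + 116)**2 = ((19 + 0*(1/3)) + 116)**2 = ((19 + 0) + 116)**2 = (19 + 116)**2 = 135**2 = 18225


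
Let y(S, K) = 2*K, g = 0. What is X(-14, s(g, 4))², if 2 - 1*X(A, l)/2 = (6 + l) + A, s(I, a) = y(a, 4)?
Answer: 16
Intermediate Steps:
s(I, a) = 8 (s(I, a) = 2*4 = 8)
X(A, l) = -8 - 2*A - 2*l (X(A, l) = 4 - 2*((6 + l) + A) = 4 - 2*(6 + A + l) = 4 + (-12 - 2*A - 2*l) = -8 - 2*A - 2*l)
X(-14, s(g, 4))² = (-8 - 2*(-14) - 2*8)² = (-8 + 28 - 16)² = 4² = 16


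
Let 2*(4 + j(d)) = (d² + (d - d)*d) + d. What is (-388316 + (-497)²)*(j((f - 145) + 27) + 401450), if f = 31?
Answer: -57255759409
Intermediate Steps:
j(d) = -4 + d/2 + d²/2 (j(d) = -4 + ((d² + (d - d)*d) + d)/2 = -4 + ((d² + 0*d) + d)/2 = -4 + ((d² + 0) + d)/2 = -4 + (d² + d)/2 = -4 + (d + d²)/2 = -4 + (d/2 + d²/2) = -4 + d/2 + d²/2)
(-388316 + (-497)²)*(j((f - 145) + 27) + 401450) = (-388316 + (-497)²)*((-4 + ((31 - 145) + 27)/2 + ((31 - 145) + 27)²/2) + 401450) = (-388316 + 247009)*((-4 + (-114 + 27)/2 + (-114 + 27)²/2) + 401450) = -141307*((-4 + (½)*(-87) + (½)*(-87)²) + 401450) = -141307*((-4 - 87/2 + (½)*7569) + 401450) = -141307*((-4 - 87/2 + 7569/2) + 401450) = -141307*(3737 + 401450) = -141307*405187 = -57255759409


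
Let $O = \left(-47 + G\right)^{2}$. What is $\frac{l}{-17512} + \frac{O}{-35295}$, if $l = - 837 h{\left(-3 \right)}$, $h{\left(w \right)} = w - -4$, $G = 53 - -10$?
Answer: $\frac{25058843}{618086040} \approx 0.040543$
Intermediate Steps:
$G = 63$ ($G = 53 + 10 = 63$)
$h{\left(w \right)} = 4 + w$ ($h{\left(w \right)} = w + 4 = 4 + w$)
$l = -837$ ($l = - 837 \left(4 - 3\right) = \left(-837\right) 1 = -837$)
$O = 256$ ($O = \left(-47 + 63\right)^{2} = 16^{2} = 256$)
$\frac{l}{-17512} + \frac{O}{-35295} = - \frac{837}{-17512} + \frac{256}{-35295} = \left(-837\right) \left(- \frac{1}{17512}\right) + 256 \left(- \frac{1}{35295}\right) = \frac{837}{17512} - \frac{256}{35295} = \frac{25058843}{618086040}$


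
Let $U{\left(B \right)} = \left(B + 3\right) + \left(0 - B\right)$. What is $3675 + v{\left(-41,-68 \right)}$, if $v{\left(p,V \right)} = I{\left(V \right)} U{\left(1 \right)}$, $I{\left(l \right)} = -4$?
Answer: $3663$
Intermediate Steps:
$U{\left(B \right)} = 3$ ($U{\left(B \right)} = \left(3 + B\right) - B = 3$)
$v{\left(p,V \right)} = -12$ ($v{\left(p,V \right)} = \left(-4\right) 3 = -12$)
$3675 + v{\left(-41,-68 \right)} = 3675 - 12 = 3663$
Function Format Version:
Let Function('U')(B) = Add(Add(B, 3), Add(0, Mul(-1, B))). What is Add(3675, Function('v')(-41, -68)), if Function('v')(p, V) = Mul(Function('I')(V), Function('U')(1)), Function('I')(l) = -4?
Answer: 3663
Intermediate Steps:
Function('U')(B) = 3 (Function('U')(B) = Add(Add(3, B), Mul(-1, B)) = 3)
Function('v')(p, V) = -12 (Function('v')(p, V) = Mul(-4, 3) = -12)
Add(3675, Function('v')(-41, -68)) = Add(3675, -12) = 3663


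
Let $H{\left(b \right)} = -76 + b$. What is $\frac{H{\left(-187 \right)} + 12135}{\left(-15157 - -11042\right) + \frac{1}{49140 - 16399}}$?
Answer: $- \frac{194350576}{67364607} \approx -2.8851$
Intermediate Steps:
$\frac{H{\left(-187 \right)} + 12135}{\left(-15157 - -11042\right) + \frac{1}{49140 - 16399}} = \frac{\left(-76 - 187\right) + 12135}{\left(-15157 - -11042\right) + \frac{1}{49140 - 16399}} = \frac{-263 + 12135}{\left(-15157 + 11042\right) + \frac{1}{32741}} = \frac{11872}{-4115 + \frac{1}{32741}} = \frac{11872}{- \frac{134729214}{32741}} = 11872 \left(- \frac{32741}{134729214}\right) = - \frac{194350576}{67364607}$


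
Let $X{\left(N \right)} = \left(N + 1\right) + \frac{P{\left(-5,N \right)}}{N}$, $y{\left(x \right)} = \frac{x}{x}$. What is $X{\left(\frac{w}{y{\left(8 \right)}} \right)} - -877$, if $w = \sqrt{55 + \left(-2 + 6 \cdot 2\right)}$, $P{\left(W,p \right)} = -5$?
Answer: $878 + \frac{12 \sqrt{65}}{13} \approx 885.44$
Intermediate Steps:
$y{\left(x \right)} = 1$
$w = \sqrt{65}$ ($w = \sqrt{55 + \left(-2 + 12\right)} = \sqrt{55 + 10} = \sqrt{65} \approx 8.0623$)
$X{\left(N \right)} = 1 + N - \frac{5}{N}$ ($X{\left(N \right)} = \left(N + 1\right) - \frac{5}{N} = \left(1 + N\right) - \frac{5}{N} = 1 + N - \frac{5}{N}$)
$X{\left(\frac{w}{y{\left(8 \right)}} \right)} - -877 = \left(1 + \frac{\sqrt{65}}{1} - \frac{5}{\sqrt{65} \cdot 1^{-1}}\right) - -877 = \left(1 + \sqrt{65} \cdot 1 - \frac{5}{\sqrt{65} \cdot 1}\right) + 877 = \left(1 + \sqrt{65} - \frac{5}{\sqrt{65}}\right) + 877 = \left(1 + \sqrt{65} - 5 \frac{\sqrt{65}}{65}\right) + 877 = \left(1 + \sqrt{65} - \frac{\sqrt{65}}{13}\right) + 877 = \left(1 + \frac{12 \sqrt{65}}{13}\right) + 877 = 878 + \frac{12 \sqrt{65}}{13}$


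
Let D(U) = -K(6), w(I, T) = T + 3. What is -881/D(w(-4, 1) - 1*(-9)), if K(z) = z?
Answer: 881/6 ≈ 146.83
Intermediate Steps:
w(I, T) = 3 + T
D(U) = -6 (D(U) = -1*6 = -6)
-881/D(w(-4, 1) - 1*(-9)) = -881/(-6) = -881*(-1/6) = 881/6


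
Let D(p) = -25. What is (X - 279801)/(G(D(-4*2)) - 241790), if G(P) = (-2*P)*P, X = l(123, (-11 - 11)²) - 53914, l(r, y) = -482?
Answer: 334197/243040 ≈ 1.3751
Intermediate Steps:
X = -54396 (X = -482 - 53914 = -54396)
G(P) = -2*P²
(X - 279801)/(G(D(-4*2)) - 241790) = (-54396 - 279801)/(-2*(-25)² - 241790) = -334197/(-2*625 - 241790) = -334197/(-1250 - 241790) = -334197/(-243040) = -334197*(-1/243040) = 334197/243040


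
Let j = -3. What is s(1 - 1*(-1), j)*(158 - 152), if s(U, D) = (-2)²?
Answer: 24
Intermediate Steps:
s(U, D) = 4
s(1 - 1*(-1), j)*(158 - 152) = 4*(158 - 152) = 4*6 = 24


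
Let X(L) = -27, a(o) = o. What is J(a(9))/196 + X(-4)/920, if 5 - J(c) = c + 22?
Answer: -7303/45080 ≈ -0.16200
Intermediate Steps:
J(c) = -17 - c (J(c) = 5 - (c + 22) = 5 - (22 + c) = 5 + (-22 - c) = -17 - c)
J(a(9))/196 + X(-4)/920 = (-17 - 1*9)/196 - 27/920 = (-17 - 9)*(1/196) - 27*1/920 = -26*1/196 - 27/920 = -13/98 - 27/920 = -7303/45080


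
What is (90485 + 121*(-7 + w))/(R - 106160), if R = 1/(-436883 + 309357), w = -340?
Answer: -6184755948/13538160161 ≈ -0.45684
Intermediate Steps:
R = -1/127526 (R = 1/(-127526) = -1/127526 ≈ -7.8415e-6)
(90485 + 121*(-7 + w))/(R - 106160) = (90485 + 121*(-7 - 340))/(-1/127526 - 106160) = (90485 + 121*(-347))/(-13538160161/127526) = (90485 - 41987)*(-127526/13538160161) = 48498*(-127526/13538160161) = -6184755948/13538160161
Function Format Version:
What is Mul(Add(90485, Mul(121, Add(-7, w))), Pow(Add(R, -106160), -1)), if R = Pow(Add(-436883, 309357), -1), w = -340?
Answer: Rational(-6184755948, 13538160161) ≈ -0.45684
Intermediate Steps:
R = Rational(-1, 127526) (R = Pow(-127526, -1) = Rational(-1, 127526) ≈ -7.8415e-6)
Mul(Add(90485, Mul(121, Add(-7, w))), Pow(Add(R, -106160), -1)) = Mul(Add(90485, Mul(121, Add(-7, -340))), Pow(Add(Rational(-1, 127526), -106160), -1)) = Mul(Add(90485, Mul(121, -347)), Pow(Rational(-13538160161, 127526), -1)) = Mul(Add(90485, -41987), Rational(-127526, 13538160161)) = Mul(48498, Rational(-127526, 13538160161)) = Rational(-6184755948, 13538160161)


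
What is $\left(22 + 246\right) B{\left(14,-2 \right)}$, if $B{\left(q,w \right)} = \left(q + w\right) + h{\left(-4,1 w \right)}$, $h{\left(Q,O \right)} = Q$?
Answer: $2144$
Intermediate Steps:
$B{\left(q,w \right)} = -4 + q + w$ ($B{\left(q,w \right)} = \left(q + w\right) - 4 = -4 + q + w$)
$\left(22 + 246\right) B{\left(14,-2 \right)} = \left(22 + 246\right) \left(-4 + 14 - 2\right) = 268 \cdot 8 = 2144$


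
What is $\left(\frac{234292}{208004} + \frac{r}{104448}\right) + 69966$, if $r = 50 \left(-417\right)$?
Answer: $\frac{63336399559437}{905233408} \approx 69967.0$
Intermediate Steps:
$r = -20850$
$\left(\frac{234292}{208004} + \frac{r}{104448}\right) + 69966 = \left(\frac{234292}{208004} - \frac{20850}{104448}\right) + 69966 = \left(234292 \cdot \frac{1}{208004} - \frac{3475}{17408}\right) + 69966 = \left(\frac{58573}{52001} - \frac{3475}{17408}\right) + 69966 = \frac{838935309}{905233408} + 69966 = \frac{63336399559437}{905233408}$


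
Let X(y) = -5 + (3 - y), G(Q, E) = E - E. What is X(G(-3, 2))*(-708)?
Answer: 1416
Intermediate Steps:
G(Q, E) = 0
X(y) = -2 - y
X(G(-3, 2))*(-708) = (-2 - 1*0)*(-708) = (-2 + 0)*(-708) = -2*(-708) = 1416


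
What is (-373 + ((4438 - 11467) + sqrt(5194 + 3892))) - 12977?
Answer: -20379 + sqrt(9086) ≈ -20284.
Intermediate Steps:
(-373 + ((4438 - 11467) + sqrt(5194 + 3892))) - 12977 = (-373 + (-7029 + sqrt(9086))) - 12977 = (-7402 + sqrt(9086)) - 12977 = -20379 + sqrt(9086)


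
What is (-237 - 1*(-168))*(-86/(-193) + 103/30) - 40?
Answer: -593757/1930 ≈ -307.65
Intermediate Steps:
(-237 - 1*(-168))*(-86/(-193) + 103/30) - 40 = (-237 + 168)*(-86*(-1/193) + 103*(1/30)) - 40 = -69*(86/193 + 103/30) - 40 = -69*22459/5790 - 40 = -516557/1930 - 40 = -593757/1930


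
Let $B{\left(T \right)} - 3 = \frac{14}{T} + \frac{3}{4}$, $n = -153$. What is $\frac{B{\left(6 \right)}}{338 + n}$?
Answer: $\frac{73}{2220} \approx 0.032883$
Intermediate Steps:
$B{\left(T \right)} = \frac{15}{4} + \frac{14}{T}$ ($B{\left(T \right)} = 3 + \left(\frac{14}{T} + \frac{3}{4}\right) = 3 + \left(\frac{3}{4} + \frac{14}{T}\right) = \frac{15}{4} + \frac{14}{T}$)
$\frac{B{\left(6 \right)}}{338 + n} = \frac{\frac{15}{4} + \frac{14}{6}}{338 - 153} = \frac{\frac{15}{4} + 14 \cdot \frac{1}{6}}{185} = \left(\frac{15}{4} + \frac{7}{3}\right) \frac{1}{185} = \frac{73}{12} \cdot \frac{1}{185} = \frac{73}{2220}$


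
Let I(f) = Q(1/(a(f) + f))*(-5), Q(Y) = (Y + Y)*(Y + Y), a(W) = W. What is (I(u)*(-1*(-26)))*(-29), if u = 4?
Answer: 1885/8 ≈ 235.63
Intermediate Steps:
Q(Y) = 4*Y² (Q(Y) = (2*Y)*(2*Y) = 4*Y²)
I(f) = -5/f² (I(f) = (4*(1/(f + f))²)*(-5) = (4*(1/(2*f))²)*(-5) = (4*(1/(4*f²)))*(-5) = -5/f²)
(I(u)*(-1*(-26)))*(-29) = ((-5/4²)*(-1*(-26)))*(-29) = (-5*1/16*26)*(-29) = -5/16*26*(-29) = -65/8*(-29) = 1885/8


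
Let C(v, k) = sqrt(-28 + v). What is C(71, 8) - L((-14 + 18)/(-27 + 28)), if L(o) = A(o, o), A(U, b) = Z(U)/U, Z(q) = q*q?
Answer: -4 + sqrt(43) ≈ 2.5574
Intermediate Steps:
Z(q) = q**2
A(U, b) = U (A(U, b) = U**2/U = U)
L(o) = o
C(71, 8) - L((-14 + 18)/(-27 + 28)) = sqrt(-28 + 71) - (-14 + 18)/(-27 + 28) = sqrt(43) - 4/1 = sqrt(43) - 4 = -4 + sqrt(43)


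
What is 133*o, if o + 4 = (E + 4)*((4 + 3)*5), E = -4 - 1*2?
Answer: -9842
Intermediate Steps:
E = -6 (E = -4 - 2 = -6)
o = -74 (o = -4 + (-6 + 4)*((4 + 3)*5) = -4 - 14*5 = -4 - 2*35 = -4 - 70 = -74)
133*o = 133*(-74) = -9842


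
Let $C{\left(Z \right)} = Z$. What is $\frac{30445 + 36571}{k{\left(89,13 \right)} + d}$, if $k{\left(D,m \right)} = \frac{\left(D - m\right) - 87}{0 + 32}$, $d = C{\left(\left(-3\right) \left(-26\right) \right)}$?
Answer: $\frac{2144512}{2485} \approx 862.98$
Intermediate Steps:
$d = 78$ ($d = \left(-3\right) \left(-26\right) = 78$)
$k{\left(D,m \right)} = - \frac{87}{32} - \frac{m}{32} + \frac{D}{32}$ ($k{\left(D,m \right)} = \frac{-87 + D - m}{32} = \left(-87 + D - m\right) \frac{1}{32} = - \frac{87}{32} - \frac{m}{32} + \frac{D}{32}$)
$\frac{30445 + 36571}{k{\left(89,13 \right)} + d} = \frac{30445 + 36571}{\left(- \frac{87}{32} - \frac{13}{32} + \frac{1}{32} \cdot 89\right) + 78} = \frac{67016}{\left(- \frac{87}{32} - \frac{13}{32} + \frac{89}{32}\right) + 78} = \frac{67016}{- \frac{11}{32} + 78} = \frac{67016}{\frac{2485}{32}} = 67016 \cdot \frac{32}{2485} = \frac{2144512}{2485}$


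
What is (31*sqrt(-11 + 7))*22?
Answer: 1364*I ≈ 1364.0*I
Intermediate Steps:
(31*sqrt(-11 + 7))*22 = (31*sqrt(-4))*22 = (31*(2*I))*22 = (62*I)*22 = 1364*I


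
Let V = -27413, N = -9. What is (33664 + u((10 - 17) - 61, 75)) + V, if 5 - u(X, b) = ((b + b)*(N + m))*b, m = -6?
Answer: 175006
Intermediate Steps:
u(X, b) = 5 + 30*b² (u(X, b) = 5 - (b + b)*(-9 - 6)*b = 5 - (2*b)*(-15)*b = 5 - (-30*b)*b = 5 - (-30)*b² = 5 + 30*b²)
(33664 + u((10 - 17) - 61, 75)) + V = (33664 + (5 + 30*75²)) - 27413 = (33664 + (5 + 30*5625)) - 27413 = (33664 + (5 + 168750)) - 27413 = (33664 + 168755) - 27413 = 202419 - 27413 = 175006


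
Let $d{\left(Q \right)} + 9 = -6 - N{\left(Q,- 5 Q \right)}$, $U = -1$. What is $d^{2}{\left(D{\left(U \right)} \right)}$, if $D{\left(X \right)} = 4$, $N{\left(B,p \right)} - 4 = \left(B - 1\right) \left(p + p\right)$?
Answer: $10201$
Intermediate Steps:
$N{\left(B,p \right)} = 4 + 2 p \left(-1 + B\right)$ ($N{\left(B,p \right)} = 4 + \left(B - 1\right) \left(p + p\right) = 4 + \left(-1 + B\right) 2 p = 4 + 2 p \left(-1 + B\right)$)
$d{\left(Q \right)} = -19 - 10 Q + 10 Q^{2}$ ($d{\left(Q \right)} = -9 - \left(10 - - 10 Q + 2 Q \left(- 5 Q\right)\right) = -9 - \left(10 - 10 Q^{2} + 10 Q\right) = -19 - 10 Q + 10 Q^{2}$)
$d^{2}{\left(D{\left(U \right)} \right)} = \left(-19 - 40 + 10 \cdot 4^{2}\right)^{2} = \left(-19 - 40 + 10 \cdot 16\right)^{2} = \left(-19 - 40 + 160\right)^{2} = 101^{2} = 10201$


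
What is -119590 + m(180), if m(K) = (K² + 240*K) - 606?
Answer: -44596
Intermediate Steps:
m(K) = -606 + K² + 240*K
-119590 + m(180) = -119590 + (-606 + 180² + 240*180) = -119590 + (-606 + 32400 + 43200) = -119590 + 74994 = -44596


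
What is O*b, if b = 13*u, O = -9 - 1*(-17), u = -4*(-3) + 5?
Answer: 1768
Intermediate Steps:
u = 17 (u = 12 + 5 = 17)
O = 8 (O = -9 + 17 = 8)
b = 221 (b = 13*17 = 221)
O*b = 8*221 = 1768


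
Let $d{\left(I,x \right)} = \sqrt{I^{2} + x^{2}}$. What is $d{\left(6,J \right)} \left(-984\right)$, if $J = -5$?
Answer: $- 984 \sqrt{61} \approx -7685.3$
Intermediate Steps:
$d{\left(6,J \right)} \left(-984\right) = \sqrt{6^{2} + \left(-5\right)^{2}} \left(-984\right) = \sqrt{36 + 25} \left(-984\right) = \sqrt{61} \left(-984\right) = - 984 \sqrt{61}$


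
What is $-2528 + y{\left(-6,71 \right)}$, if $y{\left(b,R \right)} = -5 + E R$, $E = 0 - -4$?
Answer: $-2249$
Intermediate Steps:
$E = 4$ ($E = 0 + 4 = 4$)
$y{\left(b,R \right)} = -5 + 4 R$
$-2528 + y{\left(-6,71 \right)} = -2528 + \left(-5 + 4 \cdot 71\right) = -2528 + \left(-5 + 284\right) = -2528 + 279 = -2249$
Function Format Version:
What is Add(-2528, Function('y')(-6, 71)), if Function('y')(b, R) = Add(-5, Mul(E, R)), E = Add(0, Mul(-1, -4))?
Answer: -2249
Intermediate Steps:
E = 4 (E = Add(0, 4) = 4)
Function('y')(b, R) = Add(-5, Mul(4, R))
Add(-2528, Function('y')(-6, 71)) = Add(-2528, Add(-5, Mul(4, 71))) = Add(-2528, Add(-5, 284)) = Add(-2528, 279) = -2249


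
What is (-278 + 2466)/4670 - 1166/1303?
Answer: -1297128/3042505 ≈ -0.42634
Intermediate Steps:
(-278 + 2466)/4670 - 1166/1303 = 2188*(1/4670) - 1166*1/1303 = 1094/2335 - 1166/1303 = -1297128/3042505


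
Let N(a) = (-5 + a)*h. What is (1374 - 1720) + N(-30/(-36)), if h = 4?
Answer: -1088/3 ≈ -362.67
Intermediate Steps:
N(a) = -20 + 4*a (N(a) = (-5 + a)*4 = -20 + 4*a)
(1374 - 1720) + N(-30/(-36)) = (1374 - 1720) + (-20 + 4*(-30/(-36))) = -346 + (-20 + 4*(-30*(-1/36))) = -346 + (-20 + 4*(⅚)) = -346 + (-20 + 10/3) = -346 - 50/3 = -1088/3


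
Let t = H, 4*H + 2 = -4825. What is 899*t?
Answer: -4339473/4 ≈ -1.0849e+6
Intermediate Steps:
H = -4827/4 (H = -½ + (¼)*(-4825) = -½ - 4825/4 = -4827/4 ≈ -1206.8)
t = -4827/4 ≈ -1206.8
899*t = 899*(-4827/4) = -4339473/4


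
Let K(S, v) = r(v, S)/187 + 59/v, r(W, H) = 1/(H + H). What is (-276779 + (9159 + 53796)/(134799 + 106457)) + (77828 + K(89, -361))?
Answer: -288378482097972787/1449495722488 ≈ -1.9895e+5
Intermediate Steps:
r(W, H) = 1/(2*H)
K(S, v) = 59/v + 1/(374*S) (K(S, v) = (1/(2*S))/187 + 59/v = (1/(2*S))*(1/187) + 59/v = 1/(374*S) + 59/v = 59/v + 1/(374*S))
(-276779 + (9159 + 53796)/(134799 + 106457)) + (77828 + K(89, -361)) = (-276779 + (9159 + 53796)/(134799 + 106457)) + (77828 + (59/(-361) + (1/374)/89)) = (-276779 + 62955/241256) + (77828 + (59*(-1/361) + (1/374)*(1/89))) = (-276779 + 62955*(1/241256)) + (77828 + (-59/361 + 1/33286)) = (-276779 + 62955/241256) + (77828 - 1963513/12016246) = -66774531469/241256 + 935198430175/12016246 = -288378482097972787/1449495722488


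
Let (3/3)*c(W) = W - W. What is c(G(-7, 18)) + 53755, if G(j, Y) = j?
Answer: 53755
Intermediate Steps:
c(W) = 0 (c(W) = W - W = 0)
c(G(-7, 18)) + 53755 = 0 + 53755 = 53755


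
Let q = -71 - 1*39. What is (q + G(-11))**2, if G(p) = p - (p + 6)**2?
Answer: 21316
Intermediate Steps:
q = -110 (q = -71 - 39 = -110)
G(p) = p - (6 + p)**2
(q + G(-11))**2 = (-110 + (-11 - (6 - 11)**2))**2 = (-110 + (-11 - 1*(-5)**2))**2 = (-110 + (-11 - 1*25))**2 = (-110 + (-11 - 25))**2 = (-110 - 36)**2 = (-146)**2 = 21316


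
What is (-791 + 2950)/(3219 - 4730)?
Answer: -2159/1511 ≈ -1.4289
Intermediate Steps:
(-791 + 2950)/(3219 - 4730) = 2159/(-1511) = 2159*(-1/1511) = -2159/1511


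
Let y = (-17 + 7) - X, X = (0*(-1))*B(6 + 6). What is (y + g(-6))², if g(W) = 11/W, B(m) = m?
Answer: 5041/36 ≈ 140.03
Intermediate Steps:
X = 0 (X = (0*(-1))*(6 + 6) = 0*12 = 0)
y = -10 (y = (-17 + 7) - 1*0 = -10 + 0 = -10)
(y + g(-6))² = (-10 + 11/(-6))² = (-10 + 11*(-⅙))² = (-10 - 11/6)² = (-71/6)² = 5041/36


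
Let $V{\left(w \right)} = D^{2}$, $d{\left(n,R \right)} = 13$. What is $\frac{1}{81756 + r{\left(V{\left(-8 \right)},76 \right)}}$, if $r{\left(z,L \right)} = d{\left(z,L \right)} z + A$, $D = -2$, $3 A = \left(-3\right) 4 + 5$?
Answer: $\frac{3}{245417} \approx 1.2224 \cdot 10^{-5}$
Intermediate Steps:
$A = - \frac{7}{3}$ ($A = \frac{\left(-3\right) 4 + 5}{3} = \frac{-12 + 5}{3} = \frac{1}{3} \left(-7\right) = - \frac{7}{3} \approx -2.3333$)
$V{\left(w \right)} = 4$ ($V{\left(w \right)} = \left(-2\right)^{2} = 4$)
$r{\left(z,L \right)} = - \frac{7}{3} + 13 z$ ($r{\left(z,L \right)} = 13 z - \frac{7}{3} = - \frac{7}{3} + 13 z$)
$\frac{1}{81756 + r{\left(V{\left(-8 \right)},76 \right)}} = \frac{1}{81756 + \left(- \frac{7}{3} + 13 \cdot 4\right)} = \frac{1}{81756 + \left(- \frac{7}{3} + 52\right)} = \frac{1}{81756 + \frac{149}{3}} = \frac{1}{\frac{245417}{3}} = \frac{3}{245417}$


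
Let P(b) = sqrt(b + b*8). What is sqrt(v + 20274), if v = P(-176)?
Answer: sqrt(20274 + 12*I*sqrt(11)) ≈ 142.39 + 0.14*I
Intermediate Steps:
P(b) = 3*sqrt(b) (P(b) = sqrt(b + 8*b) = sqrt(9*b) = 3*sqrt(b))
v = 12*I*sqrt(11) (v = 3*sqrt(-176) = 3*(4*I*sqrt(11)) = 12*I*sqrt(11) ≈ 39.799*I)
sqrt(v + 20274) = sqrt(12*I*sqrt(11) + 20274) = sqrt(20274 + 12*I*sqrt(11))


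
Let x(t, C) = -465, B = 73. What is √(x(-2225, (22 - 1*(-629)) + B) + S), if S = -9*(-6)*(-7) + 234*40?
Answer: √8517 ≈ 92.288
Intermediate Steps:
S = 8982 (S = 54*(-7) + 9360 = -378 + 9360 = 8982)
√(x(-2225, (22 - 1*(-629)) + B) + S) = √(-465 + 8982) = √8517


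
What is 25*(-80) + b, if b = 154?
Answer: -1846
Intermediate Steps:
25*(-80) + b = 25*(-80) + 154 = -2000 + 154 = -1846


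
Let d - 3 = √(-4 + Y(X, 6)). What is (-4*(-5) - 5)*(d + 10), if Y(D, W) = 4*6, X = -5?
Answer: 195 + 30*√5 ≈ 262.08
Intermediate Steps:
Y(D, W) = 24
d = 3 + 2*√5 (d = 3 + √(-4 + 24) = 3 + √20 = 3 + 2*√5 ≈ 7.4721)
(-4*(-5) - 5)*(d + 10) = (-4*(-5) - 5)*((3 + 2*√5) + 10) = (20 - 5)*(13 + 2*√5) = 15*(13 + 2*√5) = 195 + 30*√5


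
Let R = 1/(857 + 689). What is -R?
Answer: -1/1546 ≈ -0.00064683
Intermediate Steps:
R = 1/1546 ≈ 0.00064683
-R = -1*1/1546 = -1/1546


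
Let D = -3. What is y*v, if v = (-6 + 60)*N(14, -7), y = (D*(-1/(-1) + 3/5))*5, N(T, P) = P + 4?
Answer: 3888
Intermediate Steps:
N(T, P) = 4 + P
y = -24 (y = -3*(-1/(-1) + 3/5)*5 = -3*(-1*(-1) + 3*(1/5))*5 = -3*(1 + 3/5)*5 = -3*8/5*5 = -24/5*5 = -24)
v = -162 (v = (-6 + 60)*(4 - 7) = 54*(-3) = -162)
y*v = -24*(-162) = 3888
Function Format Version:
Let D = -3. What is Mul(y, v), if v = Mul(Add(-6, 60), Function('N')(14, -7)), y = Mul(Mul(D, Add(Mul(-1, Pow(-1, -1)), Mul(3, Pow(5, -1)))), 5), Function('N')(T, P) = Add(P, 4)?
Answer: 3888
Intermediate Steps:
Function('N')(T, P) = Add(4, P)
y = -24 (y = Mul(Mul(-3, Add(Mul(-1, Pow(-1, -1)), Mul(3, Pow(5, -1)))), 5) = Mul(Mul(-3, Add(Mul(-1, -1), Mul(3, Rational(1, 5)))), 5) = Mul(Mul(-3, Add(1, Rational(3, 5))), 5) = Mul(Mul(-3, Rational(8, 5)), 5) = Mul(Rational(-24, 5), 5) = -24)
v = -162 (v = Mul(Add(-6, 60), Add(4, -7)) = Mul(54, -3) = -162)
Mul(y, v) = Mul(-24, -162) = 3888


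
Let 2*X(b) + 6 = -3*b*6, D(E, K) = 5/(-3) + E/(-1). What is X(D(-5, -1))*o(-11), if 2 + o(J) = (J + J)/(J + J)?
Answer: 33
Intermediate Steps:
D(E, K) = -5/3 - E (D(E, K) = 5*(-1/3) + E*(-1) = -5/3 - E)
o(J) = -1 (o(J) = -2 + (J + J)/(J + J) = -2 + (2*J)/((2*J)) = -2 + (2*J)*(1/(2*J)) = -2 + 1 = -1)
X(b) = -3 - 9*b (X(b) = -3 + (-3*b*6)/2 = -3 + (-18*b)/2 = -3 - 9*b)
X(D(-5, -1))*o(-11) = (-3 - 9*(-5/3 - 1*(-5)))*(-1) = (-3 - 9*(-5/3 + 5))*(-1) = (-3 - 9*10/3)*(-1) = (-3 - 30)*(-1) = -33*(-1) = 33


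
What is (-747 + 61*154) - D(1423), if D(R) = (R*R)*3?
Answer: -6066140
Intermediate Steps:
D(R) = 3*R**2 (D(R) = R**2*3 = 3*R**2)
(-747 + 61*154) - D(1423) = (-747 + 61*154) - 3*1423**2 = (-747 + 9394) - 3*2024929 = 8647 - 1*6074787 = 8647 - 6074787 = -6066140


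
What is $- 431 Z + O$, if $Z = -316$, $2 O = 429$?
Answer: $\frac{272821}{2} \approx 1.3641 \cdot 10^{5}$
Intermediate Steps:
$O = \frac{429}{2}$ ($O = \frac{1}{2} \cdot 429 = \frac{429}{2} \approx 214.5$)
$- 431 Z + O = \left(-431\right) \left(-316\right) + \frac{429}{2} = 136196 + \frac{429}{2} = \frac{272821}{2}$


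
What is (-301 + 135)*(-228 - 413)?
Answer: 106406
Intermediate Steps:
(-301 + 135)*(-228 - 413) = -166*(-641) = 106406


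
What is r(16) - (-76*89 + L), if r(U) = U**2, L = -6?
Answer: 7026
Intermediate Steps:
r(16) - (-76*89 + L) = 16**2 - (-76*89 - 6) = 256 - (-6764 - 6) = 256 - 1*(-6770) = 256 + 6770 = 7026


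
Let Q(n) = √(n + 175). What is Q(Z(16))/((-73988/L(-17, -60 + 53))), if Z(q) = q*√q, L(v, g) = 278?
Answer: -139*√239/36994 ≈ -0.058087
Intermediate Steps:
Z(q) = q^(3/2)
Q(n) = √(175 + n)
Q(Z(16))/((-73988/L(-17, -60 + 53))) = √(175 + 16^(3/2))/((-73988/278)) = √(175 + 64)/((-73988*1/278)) = √239/(-36994/139) = √239*(-139/36994) = -139*√239/36994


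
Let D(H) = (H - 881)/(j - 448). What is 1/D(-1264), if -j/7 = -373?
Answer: -721/715 ≈ -1.0084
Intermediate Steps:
j = 2611 (j = -7*(-373) = 2611)
D(H) = -881/2163 + H/2163 (D(H) = (H - 881)/(2611 - 448) = (-881 + H)/2163 = (-881 + H)*(1/2163) = -881/2163 + H/2163)
1/D(-1264) = 1/(-881/2163 + (1/2163)*(-1264)) = 1/(-881/2163 - 1264/2163) = 1/(-715/721) = -721/715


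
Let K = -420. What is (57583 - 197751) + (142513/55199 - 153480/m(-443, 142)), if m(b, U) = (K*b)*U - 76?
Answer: -51103685943972639/364595522089 ≈ -1.4017e+5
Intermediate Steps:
m(b, U) = -76 - 420*U*b (m(b, U) = (-420*b)*U - 76 = -420*U*b - 76 = -76 - 420*U*b)
(57583 - 197751) + (142513/55199 - 153480/m(-443, 142)) = (57583 - 197751) + (142513/55199 - 153480/(-76 - 420*142*(-443))) = -140168 + (142513*(1/55199) - 153480/(-76 + 26420520)) = -140168 + (142513/55199 - 153480/26420444) = -140168 + (142513/55199 - 153480*1/26420444) = -140168 + (142513/55199 - 38370/6605111) = -140168 + 939196198313/364595522089 = -51103685943972639/364595522089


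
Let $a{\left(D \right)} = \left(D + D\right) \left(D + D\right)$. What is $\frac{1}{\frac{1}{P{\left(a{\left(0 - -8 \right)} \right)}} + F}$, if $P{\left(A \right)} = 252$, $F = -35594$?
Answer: $- \frac{252}{8969687} \approx -2.8095 \cdot 10^{-5}$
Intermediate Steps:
$a{\left(D \right)} = 4 D^{2}$ ($a{\left(D \right)} = 2 D 2 D = 4 D^{2}$)
$\frac{1}{\frac{1}{P{\left(a{\left(0 - -8 \right)} \right)}} + F} = \frac{1}{\frac{1}{252} - 35594} = \frac{1}{- \frac{8969687}{252}} = - \frac{252}{8969687}$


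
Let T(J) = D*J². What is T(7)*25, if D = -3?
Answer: -3675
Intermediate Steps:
T(J) = -3*J²
T(7)*25 = -3*7²*25 = -3*49*25 = -147*25 = -3675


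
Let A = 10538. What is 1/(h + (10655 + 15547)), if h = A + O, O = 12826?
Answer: 1/49566 ≈ 2.0175e-5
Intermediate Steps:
h = 23364 (h = 10538 + 12826 = 23364)
1/(h + (10655 + 15547)) = 1/(23364 + (10655 + 15547)) = 1/(23364 + 26202) = 1/49566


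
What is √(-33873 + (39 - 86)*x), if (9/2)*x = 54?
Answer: I*√34437 ≈ 185.57*I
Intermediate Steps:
x = 12 (x = (2/9)*54 = 12)
√(-33873 + (39 - 86)*x) = √(-33873 + (39 - 86)*12) = √(-33873 - 47*12) = √(-33873 - 564) = √(-34437) = I*√34437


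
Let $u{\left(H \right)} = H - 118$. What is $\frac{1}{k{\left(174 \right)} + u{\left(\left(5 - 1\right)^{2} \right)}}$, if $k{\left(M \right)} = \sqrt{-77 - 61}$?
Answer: $- \frac{17}{1757} - \frac{i \sqrt{138}}{10542} \approx -0.0096756 - 0.0011143 i$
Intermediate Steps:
$u{\left(H \right)} = -118 + H$ ($u{\left(H \right)} = H - 118 = -118 + H$)
$k{\left(M \right)} = i \sqrt{138}$ ($k{\left(M \right)} = \sqrt{-138} = i \sqrt{138}$)
$\frac{1}{k{\left(174 \right)} + u{\left(\left(5 - 1\right)^{2} \right)}} = \frac{1}{i \sqrt{138} - \left(118 - \left(5 - 1\right)^{2}\right)} = \frac{1}{i \sqrt{138} - \left(118 - 4^{2}\right)} = \frac{1}{i \sqrt{138} + \left(-118 + 16\right)} = \frac{1}{i \sqrt{138} - 102} = \frac{1}{-102 + i \sqrt{138}}$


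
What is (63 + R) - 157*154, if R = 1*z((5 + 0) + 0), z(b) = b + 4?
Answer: -24106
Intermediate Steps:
z(b) = 4 + b
R = 9 (R = 1*(4 + ((5 + 0) + 0)) = 1*(4 + (5 + 0)) = 1*(4 + 5) = 1*9 = 9)
(63 + R) - 157*154 = (63 + 9) - 157*154 = 72 - 24178 = -24106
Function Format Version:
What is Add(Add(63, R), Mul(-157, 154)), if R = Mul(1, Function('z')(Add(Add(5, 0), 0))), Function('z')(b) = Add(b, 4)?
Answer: -24106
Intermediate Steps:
Function('z')(b) = Add(4, b)
R = 9 (R = Mul(1, Add(4, Add(Add(5, 0), 0))) = Mul(1, Add(4, Add(5, 0))) = Mul(1, Add(4, 5)) = Mul(1, 9) = 9)
Add(Add(63, R), Mul(-157, 154)) = Add(Add(63, 9), Mul(-157, 154)) = Add(72, -24178) = -24106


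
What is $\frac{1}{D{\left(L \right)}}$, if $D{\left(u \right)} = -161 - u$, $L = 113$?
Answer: $- \frac{1}{274} \approx -0.0036496$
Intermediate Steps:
$\frac{1}{D{\left(L \right)}} = \frac{1}{-161 - 113} = \frac{1}{-274} = - \frac{1}{274}$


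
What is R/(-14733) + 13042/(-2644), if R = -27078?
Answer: -20092259/6492342 ≈ -3.0948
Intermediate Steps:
R/(-14733) + 13042/(-2644) = -27078/(-14733) + 13042/(-2644) = -27078*(-1/14733) + 13042*(-1/2644) = 9026/4911 - 6521/1322 = -20092259/6492342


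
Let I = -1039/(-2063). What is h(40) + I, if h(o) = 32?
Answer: 67055/2063 ≈ 32.504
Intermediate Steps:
I = 1039/2063 (I = -1039*(-1/2063) = 1039/2063 ≈ 0.50364)
h(40) + I = 32 + 1039/2063 = 67055/2063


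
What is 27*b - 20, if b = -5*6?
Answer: -830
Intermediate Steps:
b = -30
27*b - 20 = 27*(-30) - 20 = -810 - 20 = -830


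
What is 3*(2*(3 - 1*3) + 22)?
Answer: 66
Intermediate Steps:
3*(2*(3 - 1*3) + 22) = 3*(2*(3 - 3) + 22) = 3*(2*0 + 22) = 3*(0 + 22) = 3*22 = 66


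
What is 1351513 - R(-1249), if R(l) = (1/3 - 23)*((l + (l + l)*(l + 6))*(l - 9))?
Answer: -265504418621/3 ≈ -8.8502e+10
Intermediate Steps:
R(l) = -68*(-9 + l)*(l + 2*l*(6 + l))/3 (R(l) = (⅓ - 23)*((l + (2*l)*(6 + l))*(-9 + l)) = -68*(l + 2*l*(6 + l))*(-9 + l)/3 = -68*(-9 + l)*(l + 2*l*(6 + l))/3)
1351513 - R(-1249) = 1351513 - 68*(-1249)*(117 - 2*(-1249)² + 5*(-1249))/3 = 1351513 - 68*(-1249)*(117 - 2*1560001 - 6245)/3 = 1351513 - 68*(-1249)*(117 - 3120002 - 6245)/3 = 1351513 - 68*(-1249)*(-3126130)/3 = 1351513 - 1*265508473160/3 = 1351513 - 265508473160/3 = -265504418621/3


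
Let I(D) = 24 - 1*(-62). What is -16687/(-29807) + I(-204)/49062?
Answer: 10015378/17834037 ≈ 0.56159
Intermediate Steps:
I(D) = 86 (I(D) = 24 + 62 = 86)
-16687/(-29807) + I(-204)/49062 = -16687/(-29807) + 86/49062 = -16687*(-1/29807) + 86*(1/49062) = 407/727 + 43/24531 = 10015378/17834037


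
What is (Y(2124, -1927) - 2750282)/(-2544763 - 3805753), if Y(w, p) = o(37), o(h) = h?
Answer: 2750245/6350516 ≈ 0.43307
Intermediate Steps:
Y(w, p) = 37
(Y(2124, -1927) - 2750282)/(-2544763 - 3805753) = (37 - 2750282)/(-2544763 - 3805753) = -2750245/(-6350516) = -2750245*(-1/6350516) = 2750245/6350516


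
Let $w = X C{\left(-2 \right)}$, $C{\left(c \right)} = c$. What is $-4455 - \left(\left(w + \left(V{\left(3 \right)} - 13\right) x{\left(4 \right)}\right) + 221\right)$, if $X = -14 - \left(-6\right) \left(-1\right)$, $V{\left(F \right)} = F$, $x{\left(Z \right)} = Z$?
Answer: $-4676$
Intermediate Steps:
$X = -20$ ($X = -14 - 6 = -20$)
$w = 40$ ($w = \left(-20\right) \left(-2\right) = 40$)
$-4455 - \left(\left(w + \left(V{\left(3 \right)} - 13\right) x{\left(4 \right)}\right) + 221\right) = -4455 - \left(\left(40 + \left(3 - 13\right) 4\right) + 221\right) = -4455 - \left(\left(40 - 40\right) + 221\right) = -4455 - \left(0 + 221\right) = -4455 - 221 = -4676$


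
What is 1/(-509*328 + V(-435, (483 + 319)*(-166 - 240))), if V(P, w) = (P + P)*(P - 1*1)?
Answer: 1/212368 ≈ 4.7088e-6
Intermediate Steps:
V(P, w) = 2*P*(-1 + P) (V(P, w) = (2*P)*(P - 1) = (2*P)*(-1 + P) = 2*P*(-1 + P))
1/(-509*328 + V(-435, (483 + 319)*(-166 - 240))) = 1/(-509*328 + 2*(-435)*(-1 - 435)) = 1/(-166952 + 2*(-435)*(-436)) = 1/(-166952 + 379320) = 1/212368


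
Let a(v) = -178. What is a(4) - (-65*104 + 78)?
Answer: 6504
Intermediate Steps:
a(4) - (-65*104 + 78) = -178 - (-65*104 + 78) = -178 - (-6760 + 78) = -178 - 1*(-6682) = -178 + 6682 = 6504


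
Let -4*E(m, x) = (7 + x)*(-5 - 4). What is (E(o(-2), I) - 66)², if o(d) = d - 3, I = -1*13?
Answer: 25281/4 ≈ 6320.3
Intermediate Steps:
I = -13
o(d) = -3 + d
E(m, x) = 63/4 + 9*x/4 (E(m, x) = -(7 + x)*(-5 - 4)/4 = -(7 + x)*(-9)/4 = -(-63 - 9*x)/4 = 63/4 + 9*x/4)
(E(o(-2), I) - 66)² = ((63/4 + (9/4)*(-13)) - 66)² = ((63/4 - 117/4) - 66)² = (-27/2 - 66)² = (-159/2)² = 25281/4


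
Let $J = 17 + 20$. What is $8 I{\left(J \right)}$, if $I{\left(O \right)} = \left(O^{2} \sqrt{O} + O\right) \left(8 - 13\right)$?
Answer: $-1480 - 54760 \sqrt{37} \approx -3.3457 \cdot 10^{5}$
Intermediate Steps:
$J = 37$
$I{\left(O \right)} = - 5 O - 5 O^{\frac{5}{2}}$ ($I{\left(O \right)} = \left(O^{\frac{5}{2}} + O\right) \left(-5\right) = \left(O + O^{\frac{5}{2}}\right) \left(-5\right) = - 5 O - 5 O^{\frac{5}{2}}$)
$8 I{\left(J \right)} = 8 \left(\left(-5\right) 37 - 5 \cdot 37^{\frac{5}{2}}\right) = 8 \left(-185 - 5 \cdot 1369 \sqrt{37}\right) = 8 \left(-185 - 6845 \sqrt{37}\right) = -1480 - 54760 \sqrt{37}$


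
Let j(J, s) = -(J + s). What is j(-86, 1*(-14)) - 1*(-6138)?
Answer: 6238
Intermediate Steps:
j(J, s) = -J - s
j(-86, 1*(-14)) - 1*(-6138) = (-1*(-86) - (-14)) - 1*(-6138) = (86 - 1*(-14)) + 6138 = (86 + 14) + 6138 = 100 + 6138 = 6238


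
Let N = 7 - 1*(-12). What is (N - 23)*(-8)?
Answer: 32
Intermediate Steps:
N = 19 (N = 7 + 12 = 19)
(N - 23)*(-8) = (19 - 23)*(-8) = -4*(-8) = 32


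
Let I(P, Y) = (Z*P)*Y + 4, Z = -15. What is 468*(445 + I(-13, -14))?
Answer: -1067508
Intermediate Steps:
I(P, Y) = 4 - 15*P*Y (I(P, Y) = (-15*P)*Y + 4 = -15*P*Y + 4 = 4 - 15*P*Y)
468*(445 + I(-13, -14)) = 468*(445 + (4 - 15*(-13)*(-14))) = 468*(445 + (4 - 2730)) = 468*(445 - 2726) = 468*(-2281) = -1067508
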